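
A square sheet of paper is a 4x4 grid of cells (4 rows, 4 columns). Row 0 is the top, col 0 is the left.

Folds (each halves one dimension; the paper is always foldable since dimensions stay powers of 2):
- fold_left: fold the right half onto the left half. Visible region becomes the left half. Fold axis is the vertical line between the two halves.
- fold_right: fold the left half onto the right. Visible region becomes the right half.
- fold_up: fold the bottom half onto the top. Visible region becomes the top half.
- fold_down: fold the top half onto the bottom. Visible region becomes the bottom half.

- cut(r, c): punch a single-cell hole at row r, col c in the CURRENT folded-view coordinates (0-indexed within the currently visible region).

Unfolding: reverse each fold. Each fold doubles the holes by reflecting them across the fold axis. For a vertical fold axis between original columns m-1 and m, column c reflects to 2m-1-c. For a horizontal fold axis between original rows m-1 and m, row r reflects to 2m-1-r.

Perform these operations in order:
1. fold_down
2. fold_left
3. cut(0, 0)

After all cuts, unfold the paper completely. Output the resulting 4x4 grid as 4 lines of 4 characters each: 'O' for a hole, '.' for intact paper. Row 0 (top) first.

Answer: ....
O..O
O..O
....

Derivation:
Op 1 fold_down: fold axis h@2; visible region now rows[2,4) x cols[0,4) = 2x4
Op 2 fold_left: fold axis v@2; visible region now rows[2,4) x cols[0,2) = 2x2
Op 3 cut(0, 0): punch at orig (2,0); cuts so far [(2, 0)]; region rows[2,4) x cols[0,2) = 2x2
Unfold 1 (reflect across v@2): 2 holes -> [(2, 0), (2, 3)]
Unfold 2 (reflect across h@2): 4 holes -> [(1, 0), (1, 3), (2, 0), (2, 3)]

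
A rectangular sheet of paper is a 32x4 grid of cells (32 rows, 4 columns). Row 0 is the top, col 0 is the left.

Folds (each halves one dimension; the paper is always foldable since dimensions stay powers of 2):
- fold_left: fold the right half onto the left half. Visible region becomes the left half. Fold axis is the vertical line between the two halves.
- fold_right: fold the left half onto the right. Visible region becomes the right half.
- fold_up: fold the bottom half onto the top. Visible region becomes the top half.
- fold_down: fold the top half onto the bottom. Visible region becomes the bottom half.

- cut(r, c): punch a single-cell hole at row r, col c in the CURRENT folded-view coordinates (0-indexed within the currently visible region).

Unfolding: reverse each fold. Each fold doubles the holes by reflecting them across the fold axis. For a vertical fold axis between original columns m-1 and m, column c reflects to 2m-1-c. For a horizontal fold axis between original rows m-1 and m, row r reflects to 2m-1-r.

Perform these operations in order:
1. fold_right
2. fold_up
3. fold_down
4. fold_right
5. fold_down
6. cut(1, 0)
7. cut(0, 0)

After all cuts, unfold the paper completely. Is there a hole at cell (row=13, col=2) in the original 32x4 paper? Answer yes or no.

Answer: yes

Derivation:
Op 1 fold_right: fold axis v@2; visible region now rows[0,32) x cols[2,4) = 32x2
Op 2 fold_up: fold axis h@16; visible region now rows[0,16) x cols[2,4) = 16x2
Op 3 fold_down: fold axis h@8; visible region now rows[8,16) x cols[2,4) = 8x2
Op 4 fold_right: fold axis v@3; visible region now rows[8,16) x cols[3,4) = 8x1
Op 5 fold_down: fold axis h@12; visible region now rows[12,16) x cols[3,4) = 4x1
Op 6 cut(1, 0): punch at orig (13,3); cuts so far [(13, 3)]; region rows[12,16) x cols[3,4) = 4x1
Op 7 cut(0, 0): punch at orig (12,3); cuts so far [(12, 3), (13, 3)]; region rows[12,16) x cols[3,4) = 4x1
Unfold 1 (reflect across h@12): 4 holes -> [(10, 3), (11, 3), (12, 3), (13, 3)]
Unfold 2 (reflect across v@3): 8 holes -> [(10, 2), (10, 3), (11, 2), (11, 3), (12, 2), (12, 3), (13, 2), (13, 3)]
Unfold 3 (reflect across h@8): 16 holes -> [(2, 2), (2, 3), (3, 2), (3, 3), (4, 2), (4, 3), (5, 2), (5, 3), (10, 2), (10, 3), (11, 2), (11, 3), (12, 2), (12, 3), (13, 2), (13, 3)]
Unfold 4 (reflect across h@16): 32 holes -> [(2, 2), (2, 3), (3, 2), (3, 3), (4, 2), (4, 3), (5, 2), (5, 3), (10, 2), (10, 3), (11, 2), (11, 3), (12, 2), (12, 3), (13, 2), (13, 3), (18, 2), (18, 3), (19, 2), (19, 3), (20, 2), (20, 3), (21, 2), (21, 3), (26, 2), (26, 3), (27, 2), (27, 3), (28, 2), (28, 3), (29, 2), (29, 3)]
Unfold 5 (reflect across v@2): 64 holes -> [(2, 0), (2, 1), (2, 2), (2, 3), (3, 0), (3, 1), (3, 2), (3, 3), (4, 0), (4, 1), (4, 2), (4, 3), (5, 0), (5, 1), (5, 2), (5, 3), (10, 0), (10, 1), (10, 2), (10, 3), (11, 0), (11, 1), (11, 2), (11, 3), (12, 0), (12, 1), (12, 2), (12, 3), (13, 0), (13, 1), (13, 2), (13, 3), (18, 0), (18, 1), (18, 2), (18, 3), (19, 0), (19, 1), (19, 2), (19, 3), (20, 0), (20, 1), (20, 2), (20, 3), (21, 0), (21, 1), (21, 2), (21, 3), (26, 0), (26, 1), (26, 2), (26, 3), (27, 0), (27, 1), (27, 2), (27, 3), (28, 0), (28, 1), (28, 2), (28, 3), (29, 0), (29, 1), (29, 2), (29, 3)]
Holes: [(2, 0), (2, 1), (2, 2), (2, 3), (3, 0), (3, 1), (3, 2), (3, 3), (4, 0), (4, 1), (4, 2), (4, 3), (5, 0), (5, 1), (5, 2), (5, 3), (10, 0), (10, 1), (10, 2), (10, 3), (11, 0), (11, 1), (11, 2), (11, 3), (12, 0), (12, 1), (12, 2), (12, 3), (13, 0), (13, 1), (13, 2), (13, 3), (18, 0), (18, 1), (18, 2), (18, 3), (19, 0), (19, 1), (19, 2), (19, 3), (20, 0), (20, 1), (20, 2), (20, 3), (21, 0), (21, 1), (21, 2), (21, 3), (26, 0), (26, 1), (26, 2), (26, 3), (27, 0), (27, 1), (27, 2), (27, 3), (28, 0), (28, 1), (28, 2), (28, 3), (29, 0), (29, 1), (29, 2), (29, 3)]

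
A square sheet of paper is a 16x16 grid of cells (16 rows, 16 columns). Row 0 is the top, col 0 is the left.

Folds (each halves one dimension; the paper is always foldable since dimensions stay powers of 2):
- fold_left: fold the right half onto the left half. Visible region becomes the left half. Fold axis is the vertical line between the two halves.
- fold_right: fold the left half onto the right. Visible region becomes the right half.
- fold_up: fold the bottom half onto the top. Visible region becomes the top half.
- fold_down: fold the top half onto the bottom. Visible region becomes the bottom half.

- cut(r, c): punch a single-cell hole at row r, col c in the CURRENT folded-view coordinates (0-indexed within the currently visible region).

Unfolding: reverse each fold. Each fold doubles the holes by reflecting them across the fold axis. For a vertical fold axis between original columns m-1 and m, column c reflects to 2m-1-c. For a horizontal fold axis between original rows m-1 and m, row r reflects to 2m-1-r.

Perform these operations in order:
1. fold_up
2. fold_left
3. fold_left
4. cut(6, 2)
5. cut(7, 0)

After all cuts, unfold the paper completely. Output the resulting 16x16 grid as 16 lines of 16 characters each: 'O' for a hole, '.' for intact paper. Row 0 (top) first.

Answer: ................
................
................
................
................
................
..O..O....O..O..
O......OO......O
O......OO......O
..O..O....O..O..
................
................
................
................
................
................

Derivation:
Op 1 fold_up: fold axis h@8; visible region now rows[0,8) x cols[0,16) = 8x16
Op 2 fold_left: fold axis v@8; visible region now rows[0,8) x cols[0,8) = 8x8
Op 3 fold_left: fold axis v@4; visible region now rows[0,8) x cols[0,4) = 8x4
Op 4 cut(6, 2): punch at orig (6,2); cuts so far [(6, 2)]; region rows[0,8) x cols[0,4) = 8x4
Op 5 cut(7, 0): punch at orig (7,0); cuts so far [(6, 2), (7, 0)]; region rows[0,8) x cols[0,4) = 8x4
Unfold 1 (reflect across v@4): 4 holes -> [(6, 2), (6, 5), (7, 0), (7, 7)]
Unfold 2 (reflect across v@8): 8 holes -> [(6, 2), (6, 5), (6, 10), (6, 13), (7, 0), (7, 7), (7, 8), (7, 15)]
Unfold 3 (reflect across h@8): 16 holes -> [(6, 2), (6, 5), (6, 10), (6, 13), (7, 0), (7, 7), (7, 8), (7, 15), (8, 0), (8, 7), (8, 8), (8, 15), (9, 2), (9, 5), (9, 10), (9, 13)]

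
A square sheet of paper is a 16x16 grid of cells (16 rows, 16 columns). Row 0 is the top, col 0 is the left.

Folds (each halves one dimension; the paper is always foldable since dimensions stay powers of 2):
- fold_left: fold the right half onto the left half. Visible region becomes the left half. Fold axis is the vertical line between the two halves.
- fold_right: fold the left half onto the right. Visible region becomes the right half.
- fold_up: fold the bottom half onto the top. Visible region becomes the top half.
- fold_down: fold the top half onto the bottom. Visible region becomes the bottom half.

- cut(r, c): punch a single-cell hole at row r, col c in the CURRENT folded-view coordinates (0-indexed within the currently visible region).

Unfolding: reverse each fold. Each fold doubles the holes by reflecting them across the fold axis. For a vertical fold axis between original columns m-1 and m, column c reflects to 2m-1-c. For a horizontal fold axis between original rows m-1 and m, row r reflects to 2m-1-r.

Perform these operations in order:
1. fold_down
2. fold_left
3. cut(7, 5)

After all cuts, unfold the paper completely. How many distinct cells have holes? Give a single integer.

Answer: 4

Derivation:
Op 1 fold_down: fold axis h@8; visible region now rows[8,16) x cols[0,16) = 8x16
Op 2 fold_left: fold axis v@8; visible region now rows[8,16) x cols[0,8) = 8x8
Op 3 cut(7, 5): punch at orig (15,5); cuts so far [(15, 5)]; region rows[8,16) x cols[0,8) = 8x8
Unfold 1 (reflect across v@8): 2 holes -> [(15, 5), (15, 10)]
Unfold 2 (reflect across h@8): 4 holes -> [(0, 5), (0, 10), (15, 5), (15, 10)]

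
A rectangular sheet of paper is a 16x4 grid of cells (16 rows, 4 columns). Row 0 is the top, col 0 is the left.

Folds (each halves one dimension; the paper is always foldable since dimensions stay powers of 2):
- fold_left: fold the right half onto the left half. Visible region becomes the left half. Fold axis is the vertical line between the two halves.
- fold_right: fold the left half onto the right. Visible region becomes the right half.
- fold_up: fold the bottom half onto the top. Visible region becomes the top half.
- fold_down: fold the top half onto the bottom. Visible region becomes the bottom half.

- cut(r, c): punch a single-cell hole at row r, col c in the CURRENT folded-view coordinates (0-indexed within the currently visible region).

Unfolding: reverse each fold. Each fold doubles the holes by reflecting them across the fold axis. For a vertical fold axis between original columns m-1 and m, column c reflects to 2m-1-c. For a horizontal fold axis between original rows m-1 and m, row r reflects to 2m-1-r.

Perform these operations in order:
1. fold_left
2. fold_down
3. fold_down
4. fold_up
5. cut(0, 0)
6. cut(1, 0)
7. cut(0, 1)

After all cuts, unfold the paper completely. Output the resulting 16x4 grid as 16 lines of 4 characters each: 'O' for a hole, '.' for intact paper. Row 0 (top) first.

Op 1 fold_left: fold axis v@2; visible region now rows[0,16) x cols[0,2) = 16x2
Op 2 fold_down: fold axis h@8; visible region now rows[8,16) x cols[0,2) = 8x2
Op 3 fold_down: fold axis h@12; visible region now rows[12,16) x cols[0,2) = 4x2
Op 4 fold_up: fold axis h@14; visible region now rows[12,14) x cols[0,2) = 2x2
Op 5 cut(0, 0): punch at orig (12,0); cuts so far [(12, 0)]; region rows[12,14) x cols[0,2) = 2x2
Op 6 cut(1, 0): punch at orig (13,0); cuts so far [(12, 0), (13, 0)]; region rows[12,14) x cols[0,2) = 2x2
Op 7 cut(0, 1): punch at orig (12,1); cuts so far [(12, 0), (12, 1), (13, 0)]; region rows[12,14) x cols[0,2) = 2x2
Unfold 1 (reflect across h@14): 6 holes -> [(12, 0), (12, 1), (13, 0), (14, 0), (15, 0), (15, 1)]
Unfold 2 (reflect across h@12): 12 holes -> [(8, 0), (8, 1), (9, 0), (10, 0), (11, 0), (11, 1), (12, 0), (12, 1), (13, 0), (14, 0), (15, 0), (15, 1)]
Unfold 3 (reflect across h@8): 24 holes -> [(0, 0), (0, 1), (1, 0), (2, 0), (3, 0), (3, 1), (4, 0), (4, 1), (5, 0), (6, 0), (7, 0), (7, 1), (8, 0), (8, 1), (9, 0), (10, 0), (11, 0), (11, 1), (12, 0), (12, 1), (13, 0), (14, 0), (15, 0), (15, 1)]
Unfold 4 (reflect across v@2): 48 holes -> [(0, 0), (0, 1), (0, 2), (0, 3), (1, 0), (1, 3), (2, 0), (2, 3), (3, 0), (3, 1), (3, 2), (3, 3), (4, 0), (4, 1), (4, 2), (4, 3), (5, 0), (5, 3), (6, 0), (6, 3), (7, 0), (7, 1), (7, 2), (7, 3), (8, 0), (8, 1), (8, 2), (8, 3), (9, 0), (9, 3), (10, 0), (10, 3), (11, 0), (11, 1), (11, 2), (11, 3), (12, 0), (12, 1), (12, 2), (12, 3), (13, 0), (13, 3), (14, 0), (14, 3), (15, 0), (15, 1), (15, 2), (15, 3)]

Answer: OOOO
O..O
O..O
OOOO
OOOO
O..O
O..O
OOOO
OOOO
O..O
O..O
OOOO
OOOO
O..O
O..O
OOOO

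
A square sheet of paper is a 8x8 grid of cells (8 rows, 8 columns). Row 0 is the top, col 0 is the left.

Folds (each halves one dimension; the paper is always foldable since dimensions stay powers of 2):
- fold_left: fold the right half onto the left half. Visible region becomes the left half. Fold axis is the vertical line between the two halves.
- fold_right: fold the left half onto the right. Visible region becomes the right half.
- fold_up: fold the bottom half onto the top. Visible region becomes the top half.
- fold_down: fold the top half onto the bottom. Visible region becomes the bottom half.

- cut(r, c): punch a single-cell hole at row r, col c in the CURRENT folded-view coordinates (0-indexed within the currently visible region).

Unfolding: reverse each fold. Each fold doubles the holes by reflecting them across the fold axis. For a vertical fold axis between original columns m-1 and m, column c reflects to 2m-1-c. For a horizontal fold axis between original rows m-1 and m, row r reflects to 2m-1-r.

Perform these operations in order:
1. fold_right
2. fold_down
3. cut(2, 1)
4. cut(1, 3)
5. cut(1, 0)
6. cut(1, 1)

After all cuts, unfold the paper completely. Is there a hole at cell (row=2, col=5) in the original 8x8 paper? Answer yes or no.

Op 1 fold_right: fold axis v@4; visible region now rows[0,8) x cols[4,8) = 8x4
Op 2 fold_down: fold axis h@4; visible region now rows[4,8) x cols[4,8) = 4x4
Op 3 cut(2, 1): punch at orig (6,5); cuts so far [(6, 5)]; region rows[4,8) x cols[4,8) = 4x4
Op 4 cut(1, 3): punch at orig (5,7); cuts so far [(5, 7), (6, 5)]; region rows[4,8) x cols[4,8) = 4x4
Op 5 cut(1, 0): punch at orig (5,4); cuts so far [(5, 4), (5, 7), (6, 5)]; region rows[4,8) x cols[4,8) = 4x4
Op 6 cut(1, 1): punch at orig (5,5); cuts so far [(5, 4), (5, 5), (5, 7), (6, 5)]; region rows[4,8) x cols[4,8) = 4x4
Unfold 1 (reflect across h@4): 8 holes -> [(1, 5), (2, 4), (2, 5), (2, 7), (5, 4), (5, 5), (5, 7), (6, 5)]
Unfold 2 (reflect across v@4): 16 holes -> [(1, 2), (1, 5), (2, 0), (2, 2), (2, 3), (2, 4), (2, 5), (2, 7), (5, 0), (5, 2), (5, 3), (5, 4), (5, 5), (5, 7), (6, 2), (6, 5)]
Holes: [(1, 2), (1, 5), (2, 0), (2, 2), (2, 3), (2, 4), (2, 5), (2, 7), (5, 0), (5, 2), (5, 3), (5, 4), (5, 5), (5, 7), (6, 2), (6, 5)]

Answer: yes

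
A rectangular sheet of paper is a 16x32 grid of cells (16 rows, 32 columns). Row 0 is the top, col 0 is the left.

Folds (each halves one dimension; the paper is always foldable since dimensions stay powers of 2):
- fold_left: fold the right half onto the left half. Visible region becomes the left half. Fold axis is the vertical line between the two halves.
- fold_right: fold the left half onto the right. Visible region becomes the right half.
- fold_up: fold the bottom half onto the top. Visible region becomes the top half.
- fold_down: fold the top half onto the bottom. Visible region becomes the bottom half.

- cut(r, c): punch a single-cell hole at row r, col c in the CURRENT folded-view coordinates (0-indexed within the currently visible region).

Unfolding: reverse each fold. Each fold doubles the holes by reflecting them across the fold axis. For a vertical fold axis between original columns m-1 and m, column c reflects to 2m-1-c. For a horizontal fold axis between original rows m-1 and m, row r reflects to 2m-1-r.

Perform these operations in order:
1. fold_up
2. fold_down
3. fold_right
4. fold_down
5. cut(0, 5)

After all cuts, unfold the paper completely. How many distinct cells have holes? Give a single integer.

Op 1 fold_up: fold axis h@8; visible region now rows[0,8) x cols[0,32) = 8x32
Op 2 fold_down: fold axis h@4; visible region now rows[4,8) x cols[0,32) = 4x32
Op 3 fold_right: fold axis v@16; visible region now rows[4,8) x cols[16,32) = 4x16
Op 4 fold_down: fold axis h@6; visible region now rows[6,8) x cols[16,32) = 2x16
Op 5 cut(0, 5): punch at orig (6,21); cuts so far [(6, 21)]; region rows[6,8) x cols[16,32) = 2x16
Unfold 1 (reflect across h@6): 2 holes -> [(5, 21), (6, 21)]
Unfold 2 (reflect across v@16): 4 holes -> [(5, 10), (5, 21), (6, 10), (6, 21)]
Unfold 3 (reflect across h@4): 8 holes -> [(1, 10), (1, 21), (2, 10), (2, 21), (5, 10), (5, 21), (6, 10), (6, 21)]
Unfold 4 (reflect across h@8): 16 holes -> [(1, 10), (1, 21), (2, 10), (2, 21), (5, 10), (5, 21), (6, 10), (6, 21), (9, 10), (9, 21), (10, 10), (10, 21), (13, 10), (13, 21), (14, 10), (14, 21)]

Answer: 16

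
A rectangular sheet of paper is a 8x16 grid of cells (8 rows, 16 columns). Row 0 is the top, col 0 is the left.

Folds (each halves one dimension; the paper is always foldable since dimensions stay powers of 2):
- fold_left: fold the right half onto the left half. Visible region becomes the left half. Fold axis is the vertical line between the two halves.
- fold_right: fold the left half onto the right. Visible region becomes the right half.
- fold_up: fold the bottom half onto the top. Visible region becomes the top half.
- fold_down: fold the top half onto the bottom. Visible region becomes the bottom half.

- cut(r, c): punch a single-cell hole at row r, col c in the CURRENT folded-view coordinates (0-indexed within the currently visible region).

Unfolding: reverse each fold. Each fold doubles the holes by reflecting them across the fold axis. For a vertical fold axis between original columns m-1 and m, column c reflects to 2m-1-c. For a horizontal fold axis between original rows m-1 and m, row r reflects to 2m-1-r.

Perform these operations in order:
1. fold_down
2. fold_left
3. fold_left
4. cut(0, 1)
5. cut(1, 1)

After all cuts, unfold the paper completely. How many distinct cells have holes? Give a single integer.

Op 1 fold_down: fold axis h@4; visible region now rows[4,8) x cols[0,16) = 4x16
Op 2 fold_left: fold axis v@8; visible region now rows[4,8) x cols[0,8) = 4x8
Op 3 fold_left: fold axis v@4; visible region now rows[4,8) x cols[0,4) = 4x4
Op 4 cut(0, 1): punch at orig (4,1); cuts so far [(4, 1)]; region rows[4,8) x cols[0,4) = 4x4
Op 5 cut(1, 1): punch at orig (5,1); cuts so far [(4, 1), (5, 1)]; region rows[4,8) x cols[0,4) = 4x4
Unfold 1 (reflect across v@4): 4 holes -> [(4, 1), (4, 6), (5, 1), (5, 6)]
Unfold 2 (reflect across v@8): 8 holes -> [(4, 1), (4, 6), (4, 9), (4, 14), (5, 1), (5, 6), (5, 9), (5, 14)]
Unfold 3 (reflect across h@4): 16 holes -> [(2, 1), (2, 6), (2, 9), (2, 14), (3, 1), (3, 6), (3, 9), (3, 14), (4, 1), (4, 6), (4, 9), (4, 14), (5, 1), (5, 6), (5, 9), (5, 14)]

Answer: 16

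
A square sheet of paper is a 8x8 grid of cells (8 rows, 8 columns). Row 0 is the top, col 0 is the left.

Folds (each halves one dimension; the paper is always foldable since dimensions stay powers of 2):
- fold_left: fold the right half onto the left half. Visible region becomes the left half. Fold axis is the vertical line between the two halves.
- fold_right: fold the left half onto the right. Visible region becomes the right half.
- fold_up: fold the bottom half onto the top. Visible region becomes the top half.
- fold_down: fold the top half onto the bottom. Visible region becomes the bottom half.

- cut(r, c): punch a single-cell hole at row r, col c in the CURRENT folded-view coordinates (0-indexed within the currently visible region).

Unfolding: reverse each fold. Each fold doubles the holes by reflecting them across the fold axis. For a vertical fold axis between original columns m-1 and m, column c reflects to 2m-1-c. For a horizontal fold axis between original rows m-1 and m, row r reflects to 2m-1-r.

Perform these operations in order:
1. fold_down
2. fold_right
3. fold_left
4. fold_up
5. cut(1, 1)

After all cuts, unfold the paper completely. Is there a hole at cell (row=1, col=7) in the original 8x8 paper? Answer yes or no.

Answer: no

Derivation:
Op 1 fold_down: fold axis h@4; visible region now rows[4,8) x cols[0,8) = 4x8
Op 2 fold_right: fold axis v@4; visible region now rows[4,8) x cols[4,8) = 4x4
Op 3 fold_left: fold axis v@6; visible region now rows[4,8) x cols[4,6) = 4x2
Op 4 fold_up: fold axis h@6; visible region now rows[4,6) x cols[4,6) = 2x2
Op 5 cut(1, 1): punch at orig (5,5); cuts so far [(5, 5)]; region rows[4,6) x cols[4,6) = 2x2
Unfold 1 (reflect across h@6): 2 holes -> [(5, 5), (6, 5)]
Unfold 2 (reflect across v@6): 4 holes -> [(5, 5), (5, 6), (6, 5), (6, 6)]
Unfold 3 (reflect across v@4): 8 holes -> [(5, 1), (5, 2), (5, 5), (5, 6), (6, 1), (6, 2), (6, 5), (6, 6)]
Unfold 4 (reflect across h@4): 16 holes -> [(1, 1), (1, 2), (1, 5), (1, 6), (2, 1), (2, 2), (2, 5), (2, 6), (5, 1), (5, 2), (5, 5), (5, 6), (6, 1), (6, 2), (6, 5), (6, 6)]
Holes: [(1, 1), (1, 2), (1, 5), (1, 6), (2, 1), (2, 2), (2, 5), (2, 6), (5, 1), (5, 2), (5, 5), (5, 6), (6, 1), (6, 2), (6, 5), (6, 6)]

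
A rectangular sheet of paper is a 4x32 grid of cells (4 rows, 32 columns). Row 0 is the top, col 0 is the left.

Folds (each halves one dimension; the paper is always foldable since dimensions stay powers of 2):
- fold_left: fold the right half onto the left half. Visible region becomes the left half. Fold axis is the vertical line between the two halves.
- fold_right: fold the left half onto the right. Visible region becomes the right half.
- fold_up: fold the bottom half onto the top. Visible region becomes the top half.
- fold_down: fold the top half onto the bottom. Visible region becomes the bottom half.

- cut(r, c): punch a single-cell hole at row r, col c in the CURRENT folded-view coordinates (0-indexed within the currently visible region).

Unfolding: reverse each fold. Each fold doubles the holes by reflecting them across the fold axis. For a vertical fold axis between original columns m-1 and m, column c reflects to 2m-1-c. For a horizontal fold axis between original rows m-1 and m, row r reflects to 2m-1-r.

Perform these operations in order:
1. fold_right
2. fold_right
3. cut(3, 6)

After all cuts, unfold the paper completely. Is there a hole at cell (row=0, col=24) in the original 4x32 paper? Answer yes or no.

Answer: no

Derivation:
Op 1 fold_right: fold axis v@16; visible region now rows[0,4) x cols[16,32) = 4x16
Op 2 fold_right: fold axis v@24; visible region now rows[0,4) x cols[24,32) = 4x8
Op 3 cut(3, 6): punch at orig (3,30); cuts so far [(3, 30)]; region rows[0,4) x cols[24,32) = 4x8
Unfold 1 (reflect across v@24): 2 holes -> [(3, 17), (3, 30)]
Unfold 2 (reflect across v@16): 4 holes -> [(3, 1), (3, 14), (3, 17), (3, 30)]
Holes: [(3, 1), (3, 14), (3, 17), (3, 30)]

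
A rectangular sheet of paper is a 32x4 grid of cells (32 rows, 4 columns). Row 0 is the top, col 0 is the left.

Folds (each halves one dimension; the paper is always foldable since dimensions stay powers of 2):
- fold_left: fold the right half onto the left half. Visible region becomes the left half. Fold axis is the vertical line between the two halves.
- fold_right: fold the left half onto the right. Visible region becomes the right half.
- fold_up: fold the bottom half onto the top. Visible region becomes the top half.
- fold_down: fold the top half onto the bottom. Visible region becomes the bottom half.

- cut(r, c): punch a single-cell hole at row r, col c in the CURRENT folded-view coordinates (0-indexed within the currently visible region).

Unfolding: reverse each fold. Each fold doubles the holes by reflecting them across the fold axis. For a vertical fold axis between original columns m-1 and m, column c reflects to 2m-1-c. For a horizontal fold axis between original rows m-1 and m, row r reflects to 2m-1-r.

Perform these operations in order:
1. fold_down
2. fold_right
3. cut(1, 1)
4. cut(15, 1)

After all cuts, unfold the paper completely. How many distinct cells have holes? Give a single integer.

Op 1 fold_down: fold axis h@16; visible region now rows[16,32) x cols[0,4) = 16x4
Op 2 fold_right: fold axis v@2; visible region now rows[16,32) x cols[2,4) = 16x2
Op 3 cut(1, 1): punch at orig (17,3); cuts so far [(17, 3)]; region rows[16,32) x cols[2,4) = 16x2
Op 4 cut(15, 1): punch at orig (31,3); cuts so far [(17, 3), (31, 3)]; region rows[16,32) x cols[2,4) = 16x2
Unfold 1 (reflect across v@2): 4 holes -> [(17, 0), (17, 3), (31, 0), (31, 3)]
Unfold 2 (reflect across h@16): 8 holes -> [(0, 0), (0, 3), (14, 0), (14, 3), (17, 0), (17, 3), (31, 0), (31, 3)]

Answer: 8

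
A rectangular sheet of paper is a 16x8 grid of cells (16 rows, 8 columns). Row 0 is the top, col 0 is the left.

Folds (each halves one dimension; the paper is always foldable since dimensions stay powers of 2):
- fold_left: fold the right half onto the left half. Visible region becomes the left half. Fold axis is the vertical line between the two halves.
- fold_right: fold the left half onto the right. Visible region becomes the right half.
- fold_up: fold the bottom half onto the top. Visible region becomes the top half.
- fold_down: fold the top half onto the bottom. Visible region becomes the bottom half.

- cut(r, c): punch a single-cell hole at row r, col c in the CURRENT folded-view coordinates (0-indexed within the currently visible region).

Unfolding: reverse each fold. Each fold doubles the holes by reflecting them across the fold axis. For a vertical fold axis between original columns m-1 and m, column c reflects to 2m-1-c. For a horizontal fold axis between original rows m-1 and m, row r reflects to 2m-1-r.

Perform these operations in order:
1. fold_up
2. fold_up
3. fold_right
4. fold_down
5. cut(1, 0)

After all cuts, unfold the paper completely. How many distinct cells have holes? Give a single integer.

Op 1 fold_up: fold axis h@8; visible region now rows[0,8) x cols[0,8) = 8x8
Op 2 fold_up: fold axis h@4; visible region now rows[0,4) x cols[0,8) = 4x8
Op 3 fold_right: fold axis v@4; visible region now rows[0,4) x cols[4,8) = 4x4
Op 4 fold_down: fold axis h@2; visible region now rows[2,4) x cols[4,8) = 2x4
Op 5 cut(1, 0): punch at orig (3,4); cuts so far [(3, 4)]; region rows[2,4) x cols[4,8) = 2x4
Unfold 1 (reflect across h@2): 2 holes -> [(0, 4), (3, 4)]
Unfold 2 (reflect across v@4): 4 holes -> [(0, 3), (0, 4), (3, 3), (3, 4)]
Unfold 3 (reflect across h@4): 8 holes -> [(0, 3), (0, 4), (3, 3), (3, 4), (4, 3), (4, 4), (7, 3), (7, 4)]
Unfold 4 (reflect across h@8): 16 holes -> [(0, 3), (0, 4), (3, 3), (3, 4), (4, 3), (4, 4), (7, 3), (7, 4), (8, 3), (8, 4), (11, 3), (11, 4), (12, 3), (12, 4), (15, 3), (15, 4)]

Answer: 16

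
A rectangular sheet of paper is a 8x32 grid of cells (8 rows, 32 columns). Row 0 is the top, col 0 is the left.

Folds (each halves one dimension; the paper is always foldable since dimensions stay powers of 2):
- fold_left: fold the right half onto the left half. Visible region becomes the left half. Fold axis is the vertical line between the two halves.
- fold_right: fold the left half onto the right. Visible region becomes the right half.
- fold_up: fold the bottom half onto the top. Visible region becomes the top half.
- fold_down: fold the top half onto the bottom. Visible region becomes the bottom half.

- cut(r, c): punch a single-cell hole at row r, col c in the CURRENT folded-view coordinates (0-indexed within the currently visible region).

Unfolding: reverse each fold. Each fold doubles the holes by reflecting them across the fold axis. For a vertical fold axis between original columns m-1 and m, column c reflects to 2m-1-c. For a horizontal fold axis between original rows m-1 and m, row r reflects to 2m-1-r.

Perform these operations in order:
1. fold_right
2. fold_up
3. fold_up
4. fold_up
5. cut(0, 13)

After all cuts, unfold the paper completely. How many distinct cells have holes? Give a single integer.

Op 1 fold_right: fold axis v@16; visible region now rows[0,8) x cols[16,32) = 8x16
Op 2 fold_up: fold axis h@4; visible region now rows[0,4) x cols[16,32) = 4x16
Op 3 fold_up: fold axis h@2; visible region now rows[0,2) x cols[16,32) = 2x16
Op 4 fold_up: fold axis h@1; visible region now rows[0,1) x cols[16,32) = 1x16
Op 5 cut(0, 13): punch at orig (0,29); cuts so far [(0, 29)]; region rows[0,1) x cols[16,32) = 1x16
Unfold 1 (reflect across h@1): 2 holes -> [(0, 29), (1, 29)]
Unfold 2 (reflect across h@2): 4 holes -> [(0, 29), (1, 29), (2, 29), (3, 29)]
Unfold 3 (reflect across h@4): 8 holes -> [(0, 29), (1, 29), (2, 29), (3, 29), (4, 29), (5, 29), (6, 29), (7, 29)]
Unfold 4 (reflect across v@16): 16 holes -> [(0, 2), (0, 29), (1, 2), (1, 29), (2, 2), (2, 29), (3, 2), (3, 29), (4, 2), (4, 29), (5, 2), (5, 29), (6, 2), (6, 29), (7, 2), (7, 29)]

Answer: 16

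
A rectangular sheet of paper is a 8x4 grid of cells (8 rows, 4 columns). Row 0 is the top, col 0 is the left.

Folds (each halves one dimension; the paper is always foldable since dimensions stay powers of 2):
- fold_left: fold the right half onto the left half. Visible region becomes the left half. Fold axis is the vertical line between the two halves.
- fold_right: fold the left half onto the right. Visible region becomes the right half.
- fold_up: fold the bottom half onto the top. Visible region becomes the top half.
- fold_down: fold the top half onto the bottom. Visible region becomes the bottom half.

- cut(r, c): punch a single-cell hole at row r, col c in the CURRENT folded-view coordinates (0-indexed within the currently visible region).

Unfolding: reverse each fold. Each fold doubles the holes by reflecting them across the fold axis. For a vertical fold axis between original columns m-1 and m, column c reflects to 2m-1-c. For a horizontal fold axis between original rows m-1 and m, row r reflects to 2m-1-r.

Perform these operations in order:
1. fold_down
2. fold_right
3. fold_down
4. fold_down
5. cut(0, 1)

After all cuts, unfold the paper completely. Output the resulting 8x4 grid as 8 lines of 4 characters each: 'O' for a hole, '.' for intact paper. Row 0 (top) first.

Op 1 fold_down: fold axis h@4; visible region now rows[4,8) x cols[0,4) = 4x4
Op 2 fold_right: fold axis v@2; visible region now rows[4,8) x cols[2,4) = 4x2
Op 3 fold_down: fold axis h@6; visible region now rows[6,8) x cols[2,4) = 2x2
Op 4 fold_down: fold axis h@7; visible region now rows[7,8) x cols[2,4) = 1x2
Op 5 cut(0, 1): punch at orig (7,3); cuts so far [(7, 3)]; region rows[7,8) x cols[2,4) = 1x2
Unfold 1 (reflect across h@7): 2 holes -> [(6, 3), (7, 3)]
Unfold 2 (reflect across h@6): 4 holes -> [(4, 3), (5, 3), (6, 3), (7, 3)]
Unfold 3 (reflect across v@2): 8 holes -> [(4, 0), (4, 3), (5, 0), (5, 3), (6, 0), (6, 3), (7, 0), (7, 3)]
Unfold 4 (reflect across h@4): 16 holes -> [(0, 0), (0, 3), (1, 0), (1, 3), (2, 0), (2, 3), (3, 0), (3, 3), (4, 0), (4, 3), (5, 0), (5, 3), (6, 0), (6, 3), (7, 0), (7, 3)]

Answer: O..O
O..O
O..O
O..O
O..O
O..O
O..O
O..O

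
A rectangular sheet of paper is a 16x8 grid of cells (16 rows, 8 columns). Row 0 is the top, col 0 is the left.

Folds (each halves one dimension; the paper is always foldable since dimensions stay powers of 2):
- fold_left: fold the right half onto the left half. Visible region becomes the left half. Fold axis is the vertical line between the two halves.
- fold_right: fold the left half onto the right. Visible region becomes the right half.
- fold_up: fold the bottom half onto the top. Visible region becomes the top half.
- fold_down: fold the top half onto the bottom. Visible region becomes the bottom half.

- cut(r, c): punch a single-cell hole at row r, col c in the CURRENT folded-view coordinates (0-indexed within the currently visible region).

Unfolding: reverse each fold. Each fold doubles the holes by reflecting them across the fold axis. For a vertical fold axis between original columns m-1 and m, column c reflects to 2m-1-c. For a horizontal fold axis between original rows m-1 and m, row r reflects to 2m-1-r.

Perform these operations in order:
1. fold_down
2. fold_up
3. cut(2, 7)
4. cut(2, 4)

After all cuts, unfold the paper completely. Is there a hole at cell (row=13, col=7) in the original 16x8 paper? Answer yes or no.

Answer: yes

Derivation:
Op 1 fold_down: fold axis h@8; visible region now rows[8,16) x cols[0,8) = 8x8
Op 2 fold_up: fold axis h@12; visible region now rows[8,12) x cols[0,8) = 4x8
Op 3 cut(2, 7): punch at orig (10,7); cuts so far [(10, 7)]; region rows[8,12) x cols[0,8) = 4x8
Op 4 cut(2, 4): punch at orig (10,4); cuts so far [(10, 4), (10, 7)]; region rows[8,12) x cols[0,8) = 4x8
Unfold 1 (reflect across h@12): 4 holes -> [(10, 4), (10, 7), (13, 4), (13, 7)]
Unfold 2 (reflect across h@8): 8 holes -> [(2, 4), (2, 7), (5, 4), (5, 7), (10, 4), (10, 7), (13, 4), (13, 7)]
Holes: [(2, 4), (2, 7), (5, 4), (5, 7), (10, 4), (10, 7), (13, 4), (13, 7)]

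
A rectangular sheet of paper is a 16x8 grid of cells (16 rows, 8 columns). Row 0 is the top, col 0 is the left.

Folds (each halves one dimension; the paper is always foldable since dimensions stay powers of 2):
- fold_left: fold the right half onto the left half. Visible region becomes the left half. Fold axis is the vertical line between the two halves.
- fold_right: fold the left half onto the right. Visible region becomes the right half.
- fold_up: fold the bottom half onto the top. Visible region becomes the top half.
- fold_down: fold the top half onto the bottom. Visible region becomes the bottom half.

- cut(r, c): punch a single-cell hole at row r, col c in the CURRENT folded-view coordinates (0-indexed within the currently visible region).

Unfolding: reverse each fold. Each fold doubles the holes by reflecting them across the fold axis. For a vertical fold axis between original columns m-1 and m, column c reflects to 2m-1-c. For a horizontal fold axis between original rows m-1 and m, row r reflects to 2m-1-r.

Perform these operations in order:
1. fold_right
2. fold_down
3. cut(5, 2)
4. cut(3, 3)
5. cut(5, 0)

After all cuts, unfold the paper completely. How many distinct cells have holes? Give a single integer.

Op 1 fold_right: fold axis v@4; visible region now rows[0,16) x cols[4,8) = 16x4
Op 2 fold_down: fold axis h@8; visible region now rows[8,16) x cols[4,8) = 8x4
Op 3 cut(5, 2): punch at orig (13,6); cuts so far [(13, 6)]; region rows[8,16) x cols[4,8) = 8x4
Op 4 cut(3, 3): punch at orig (11,7); cuts so far [(11, 7), (13, 6)]; region rows[8,16) x cols[4,8) = 8x4
Op 5 cut(5, 0): punch at orig (13,4); cuts so far [(11, 7), (13, 4), (13, 6)]; region rows[8,16) x cols[4,8) = 8x4
Unfold 1 (reflect across h@8): 6 holes -> [(2, 4), (2, 6), (4, 7), (11, 7), (13, 4), (13, 6)]
Unfold 2 (reflect across v@4): 12 holes -> [(2, 1), (2, 3), (2, 4), (2, 6), (4, 0), (4, 7), (11, 0), (11, 7), (13, 1), (13, 3), (13, 4), (13, 6)]

Answer: 12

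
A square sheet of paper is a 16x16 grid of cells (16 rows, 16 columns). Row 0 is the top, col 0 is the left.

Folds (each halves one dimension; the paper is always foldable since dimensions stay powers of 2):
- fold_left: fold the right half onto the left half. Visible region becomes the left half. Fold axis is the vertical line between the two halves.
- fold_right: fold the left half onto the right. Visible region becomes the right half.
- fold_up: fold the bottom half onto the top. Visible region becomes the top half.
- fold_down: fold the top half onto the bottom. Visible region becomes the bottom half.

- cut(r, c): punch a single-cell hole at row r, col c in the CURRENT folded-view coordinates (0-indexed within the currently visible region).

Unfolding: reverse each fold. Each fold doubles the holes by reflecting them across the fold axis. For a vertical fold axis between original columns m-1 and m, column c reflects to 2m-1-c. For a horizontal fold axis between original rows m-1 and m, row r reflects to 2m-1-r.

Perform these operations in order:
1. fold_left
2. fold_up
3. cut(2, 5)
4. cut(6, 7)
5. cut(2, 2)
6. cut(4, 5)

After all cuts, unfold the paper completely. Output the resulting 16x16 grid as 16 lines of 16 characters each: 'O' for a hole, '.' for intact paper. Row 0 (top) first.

Answer: ................
................
..O..O....O..O..
................
.....O....O.....
................
.......OO.......
................
................
.......OO.......
................
.....O....O.....
................
..O..O....O..O..
................
................

Derivation:
Op 1 fold_left: fold axis v@8; visible region now rows[0,16) x cols[0,8) = 16x8
Op 2 fold_up: fold axis h@8; visible region now rows[0,8) x cols[0,8) = 8x8
Op 3 cut(2, 5): punch at orig (2,5); cuts so far [(2, 5)]; region rows[0,8) x cols[0,8) = 8x8
Op 4 cut(6, 7): punch at orig (6,7); cuts so far [(2, 5), (6, 7)]; region rows[0,8) x cols[0,8) = 8x8
Op 5 cut(2, 2): punch at orig (2,2); cuts so far [(2, 2), (2, 5), (6, 7)]; region rows[0,8) x cols[0,8) = 8x8
Op 6 cut(4, 5): punch at orig (4,5); cuts so far [(2, 2), (2, 5), (4, 5), (6, 7)]; region rows[0,8) x cols[0,8) = 8x8
Unfold 1 (reflect across h@8): 8 holes -> [(2, 2), (2, 5), (4, 5), (6, 7), (9, 7), (11, 5), (13, 2), (13, 5)]
Unfold 2 (reflect across v@8): 16 holes -> [(2, 2), (2, 5), (2, 10), (2, 13), (4, 5), (4, 10), (6, 7), (6, 8), (9, 7), (9, 8), (11, 5), (11, 10), (13, 2), (13, 5), (13, 10), (13, 13)]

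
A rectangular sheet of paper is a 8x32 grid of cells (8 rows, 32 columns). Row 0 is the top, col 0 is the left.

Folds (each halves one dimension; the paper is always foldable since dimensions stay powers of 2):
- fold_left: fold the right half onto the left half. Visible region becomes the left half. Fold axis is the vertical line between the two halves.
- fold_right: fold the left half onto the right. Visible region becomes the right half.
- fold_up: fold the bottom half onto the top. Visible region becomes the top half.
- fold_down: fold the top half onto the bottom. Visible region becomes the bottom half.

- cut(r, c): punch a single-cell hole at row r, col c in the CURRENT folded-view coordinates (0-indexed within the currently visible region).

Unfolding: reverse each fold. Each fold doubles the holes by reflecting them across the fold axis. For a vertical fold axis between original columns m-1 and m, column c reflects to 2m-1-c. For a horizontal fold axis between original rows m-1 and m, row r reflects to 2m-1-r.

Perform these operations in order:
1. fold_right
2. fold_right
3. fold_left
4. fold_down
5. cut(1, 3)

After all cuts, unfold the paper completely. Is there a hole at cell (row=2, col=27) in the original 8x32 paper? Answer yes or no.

Op 1 fold_right: fold axis v@16; visible region now rows[0,8) x cols[16,32) = 8x16
Op 2 fold_right: fold axis v@24; visible region now rows[0,8) x cols[24,32) = 8x8
Op 3 fold_left: fold axis v@28; visible region now rows[0,8) x cols[24,28) = 8x4
Op 4 fold_down: fold axis h@4; visible region now rows[4,8) x cols[24,28) = 4x4
Op 5 cut(1, 3): punch at orig (5,27); cuts so far [(5, 27)]; region rows[4,8) x cols[24,28) = 4x4
Unfold 1 (reflect across h@4): 2 holes -> [(2, 27), (5, 27)]
Unfold 2 (reflect across v@28): 4 holes -> [(2, 27), (2, 28), (5, 27), (5, 28)]
Unfold 3 (reflect across v@24): 8 holes -> [(2, 19), (2, 20), (2, 27), (2, 28), (5, 19), (5, 20), (5, 27), (5, 28)]
Unfold 4 (reflect across v@16): 16 holes -> [(2, 3), (2, 4), (2, 11), (2, 12), (2, 19), (2, 20), (2, 27), (2, 28), (5, 3), (5, 4), (5, 11), (5, 12), (5, 19), (5, 20), (5, 27), (5, 28)]
Holes: [(2, 3), (2, 4), (2, 11), (2, 12), (2, 19), (2, 20), (2, 27), (2, 28), (5, 3), (5, 4), (5, 11), (5, 12), (5, 19), (5, 20), (5, 27), (5, 28)]

Answer: yes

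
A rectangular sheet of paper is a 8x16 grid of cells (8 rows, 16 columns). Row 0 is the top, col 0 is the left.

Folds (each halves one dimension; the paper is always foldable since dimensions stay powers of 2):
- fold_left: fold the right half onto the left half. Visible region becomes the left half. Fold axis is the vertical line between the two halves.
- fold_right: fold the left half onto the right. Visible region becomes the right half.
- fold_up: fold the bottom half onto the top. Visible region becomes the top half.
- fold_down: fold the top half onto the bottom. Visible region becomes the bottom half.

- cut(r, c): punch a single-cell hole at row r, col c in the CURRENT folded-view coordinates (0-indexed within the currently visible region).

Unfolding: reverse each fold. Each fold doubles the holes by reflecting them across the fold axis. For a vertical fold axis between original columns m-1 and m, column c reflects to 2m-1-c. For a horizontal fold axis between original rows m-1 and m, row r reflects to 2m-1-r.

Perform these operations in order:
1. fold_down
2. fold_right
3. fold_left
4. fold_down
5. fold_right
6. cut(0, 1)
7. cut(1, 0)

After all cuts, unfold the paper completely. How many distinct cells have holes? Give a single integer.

Op 1 fold_down: fold axis h@4; visible region now rows[4,8) x cols[0,16) = 4x16
Op 2 fold_right: fold axis v@8; visible region now rows[4,8) x cols[8,16) = 4x8
Op 3 fold_left: fold axis v@12; visible region now rows[4,8) x cols[8,12) = 4x4
Op 4 fold_down: fold axis h@6; visible region now rows[6,8) x cols[8,12) = 2x4
Op 5 fold_right: fold axis v@10; visible region now rows[6,8) x cols[10,12) = 2x2
Op 6 cut(0, 1): punch at orig (6,11); cuts so far [(6, 11)]; region rows[6,8) x cols[10,12) = 2x2
Op 7 cut(1, 0): punch at orig (7,10); cuts so far [(6, 11), (7, 10)]; region rows[6,8) x cols[10,12) = 2x2
Unfold 1 (reflect across v@10): 4 holes -> [(6, 8), (6, 11), (7, 9), (7, 10)]
Unfold 2 (reflect across h@6): 8 holes -> [(4, 9), (4, 10), (5, 8), (5, 11), (6, 8), (6, 11), (7, 9), (7, 10)]
Unfold 3 (reflect across v@12): 16 holes -> [(4, 9), (4, 10), (4, 13), (4, 14), (5, 8), (5, 11), (5, 12), (5, 15), (6, 8), (6, 11), (6, 12), (6, 15), (7, 9), (7, 10), (7, 13), (7, 14)]
Unfold 4 (reflect across v@8): 32 holes -> [(4, 1), (4, 2), (4, 5), (4, 6), (4, 9), (4, 10), (4, 13), (4, 14), (5, 0), (5, 3), (5, 4), (5, 7), (5, 8), (5, 11), (5, 12), (5, 15), (6, 0), (6, 3), (6, 4), (6, 7), (6, 8), (6, 11), (6, 12), (6, 15), (7, 1), (7, 2), (7, 5), (7, 6), (7, 9), (7, 10), (7, 13), (7, 14)]
Unfold 5 (reflect across h@4): 64 holes -> [(0, 1), (0, 2), (0, 5), (0, 6), (0, 9), (0, 10), (0, 13), (0, 14), (1, 0), (1, 3), (1, 4), (1, 7), (1, 8), (1, 11), (1, 12), (1, 15), (2, 0), (2, 3), (2, 4), (2, 7), (2, 8), (2, 11), (2, 12), (2, 15), (3, 1), (3, 2), (3, 5), (3, 6), (3, 9), (3, 10), (3, 13), (3, 14), (4, 1), (4, 2), (4, 5), (4, 6), (4, 9), (4, 10), (4, 13), (4, 14), (5, 0), (5, 3), (5, 4), (5, 7), (5, 8), (5, 11), (5, 12), (5, 15), (6, 0), (6, 3), (6, 4), (6, 7), (6, 8), (6, 11), (6, 12), (6, 15), (7, 1), (7, 2), (7, 5), (7, 6), (7, 9), (7, 10), (7, 13), (7, 14)]

Answer: 64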